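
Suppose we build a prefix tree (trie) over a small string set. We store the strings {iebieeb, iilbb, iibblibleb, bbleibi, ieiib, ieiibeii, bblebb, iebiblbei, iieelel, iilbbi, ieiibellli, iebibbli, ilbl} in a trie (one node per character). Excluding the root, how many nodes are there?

55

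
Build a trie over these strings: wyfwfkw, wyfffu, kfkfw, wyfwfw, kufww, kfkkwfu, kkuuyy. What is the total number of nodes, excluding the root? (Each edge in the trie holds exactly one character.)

29

Trie structure (* marks end of a word):
(root)
├─ k
│  ├─ f
│  │  └─ k
│  │     ├─ f
│  │     │  └─ w *
│  │     └─ k
│  │        └─ w
│  │           └─ f
│  │              └─ u *
│  ├─ k
│  │  └─ u
│  │     └─ u
│  │        └─ y
│  │           └─ y *
│  └─ u
│     └─ f
│        └─ w
│           └─ w *
└─ w
   └─ y
      └─ f
         ├─ f
         │  └─ f
         │     └─ u *
         └─ w
            └─ f
               ├─ k
               │  └─ w *
               └─ w *
Counting every labelled node above: 29.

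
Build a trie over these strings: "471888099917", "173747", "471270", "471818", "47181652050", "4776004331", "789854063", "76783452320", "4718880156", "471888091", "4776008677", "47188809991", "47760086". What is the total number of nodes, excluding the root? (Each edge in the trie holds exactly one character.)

64

Trace insertions, counting only characters that open a new branch:
  "471888099917" → 12 new (4, 7, 1, 8, 8, 8, 0, 9, 9, 9, 1, 7)
  "173747" → 6 new (1, 7, 3, 7, 4, 7)
  "471270" → prefix "471" already present; 3 new (2, 7, 0)
  "471818" → prefix "4718" already present; 2 new (1, 8)
  "47181652050" → prefix "47181" already present; 6 new (6, 5, 2, 0, 5, 0)
  "4776004331" → prefix "47" already present; 8 new (7, 6, 0, 0, 4, 3, 3, 1)
  "789854063" → 9 new (7, 8, 9, 8, 5, 4, 0, 6, 3)
  "76783452320" → prefix "7" already present; 10 new (6, 7, 8, 3, 4, 5, 2, 3, 2, 0)
  "4718880156" → prefix "4718880" already present; 3 new (1, 5, 6)
  "471888091" → prefix "47188809" already present; 1 new (1)
  "4776008677" → prefix "477600" already present; 4 new (8, 6, 7, 7)
  "47188809991" → prefix "47188809991" already present; 0 new (none)
  "47760086" → prefix "47760086" already present; 0 new (none)
Total nodes = 12 + 6 + 3 + 2 + 6 + 8 + 9 + 10 + 3 + 1 + 4 + 0 + 0 = 64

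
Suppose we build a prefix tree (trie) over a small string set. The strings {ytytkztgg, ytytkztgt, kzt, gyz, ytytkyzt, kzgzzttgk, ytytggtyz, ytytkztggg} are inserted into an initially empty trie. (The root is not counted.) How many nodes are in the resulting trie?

32

Count nodes per top-level branch (shared prefixes stored once):
  'g'-branch (gyz): 3 nodes
  'k'-branch (kzgzzttgk, kzt): 10 nodes
  'y'-branch (ytytggtyz, ytytkyzt, ytytkztgg, ytytkztggg, ytytkztgt): 19 nodes
Sum: 32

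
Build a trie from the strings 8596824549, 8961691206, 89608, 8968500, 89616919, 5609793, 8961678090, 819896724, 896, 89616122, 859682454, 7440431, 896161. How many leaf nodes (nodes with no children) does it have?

10

A leaf is a node with no children — equivalently, the end of a word that is not a proper prefix of any other stored word.
Those words: "5609793", "7440431", "819896724", "8596824549", "89608", "89616122", "8961678090", "8961691206", "89616919", "8968500"
Leaf count: 10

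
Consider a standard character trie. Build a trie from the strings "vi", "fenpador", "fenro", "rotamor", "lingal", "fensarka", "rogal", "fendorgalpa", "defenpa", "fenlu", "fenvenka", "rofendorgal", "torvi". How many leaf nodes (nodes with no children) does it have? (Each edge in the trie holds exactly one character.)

A leaf is a node with no children — equivalently, the end of a word that is not a proper prefix of any other stored word.
Those words: "defenpa", "fendorgalpa", "fenlu", "fenpador", "fenro", "fensarka", "fenvenka", "lingal", "rofendorgal", "rogal", "rotamor", "torvi", "vi"
Leaf count: 13

13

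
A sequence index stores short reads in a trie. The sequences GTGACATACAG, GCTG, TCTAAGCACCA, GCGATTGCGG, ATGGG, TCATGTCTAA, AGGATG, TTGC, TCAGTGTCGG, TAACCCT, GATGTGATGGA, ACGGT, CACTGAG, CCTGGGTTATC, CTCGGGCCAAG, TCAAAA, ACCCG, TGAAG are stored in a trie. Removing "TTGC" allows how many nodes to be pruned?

3

A node on "TTGC"'s path can go only if nothing else ends at it or branches off below it.
The suffix "TGC" (3 nodes) is used only by "TTGC"; the node for "T" still has the child "C", so pruning stops there.
Nodes removed: 3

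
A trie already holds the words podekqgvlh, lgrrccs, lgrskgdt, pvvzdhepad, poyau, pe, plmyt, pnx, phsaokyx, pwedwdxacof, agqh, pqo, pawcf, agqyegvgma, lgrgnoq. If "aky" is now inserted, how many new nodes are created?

Walking "aky" from the root, the first 1 characters ("a") follow existing edges; "k" is the first miss.
So 3 − 1 = 2 new nodes.

2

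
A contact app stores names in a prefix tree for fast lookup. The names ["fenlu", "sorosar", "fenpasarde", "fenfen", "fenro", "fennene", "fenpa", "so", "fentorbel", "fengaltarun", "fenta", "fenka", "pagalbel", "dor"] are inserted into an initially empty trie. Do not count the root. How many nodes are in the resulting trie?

For each word, the new-node count is its length minus the longest prefix already in the trie:
  "fenlu" → 5 new (f, e, n, l, u)
  "sorosar" → 7 new (s, o, r, o, s, a, r)
  "fenpasarde" → prefix "fen" already present; 7 new (p, a, s, a, r, d, e)
  "fenfen" → prefix "fen" already present; 3 new (f, e, n)
  "fenro" → prefix "fen" already present; 2 new (r, o)
  "fennene" → prefix "fen" already present; 4 new (n, e, n, e)
  "fenpa" → prefix "fenpa" already present; 0 new (none)
  "so" → prefix "so" already present; 0 new (none)
  "fentorbel" → prefix "fen" already present; 6 new (t, o, r, b, e, l)
  "fengaltarun" → prefix "fen" already present; 8 new (g, a, l, t, a, r, u, n)
  "fenta" → prefix "fent" already present; 1 new (a)
  "fenka" → prefix "fen" already present; 2 new (k, a)
  "pagalbel" → 8 new (p, a, g, a, l, b, e, l)
  "dor" → 3 new (d, o, r)
Total nodes = 5 + 7 + 7 + 3 + 2 + 4 + 0 + 0 + 6 + 8 + 1 + 2 + 8 + 3 = 56

56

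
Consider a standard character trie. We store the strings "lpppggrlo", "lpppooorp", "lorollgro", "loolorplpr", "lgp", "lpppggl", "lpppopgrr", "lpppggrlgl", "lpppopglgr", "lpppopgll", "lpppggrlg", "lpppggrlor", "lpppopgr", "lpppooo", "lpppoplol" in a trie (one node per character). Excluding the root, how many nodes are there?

47

Trace insertions, counting only characters that open a new branch:
  "lpppggrlo" → 9 new (l, p, p, p, g, g, r, l, o)
  "lpppooorp" → prefix "lppp" already present; 5 new (o, o, o, r, p)
  "lorollgro" → prefix "l" already present; 8 new (o, r, o, l, l, g, r, o)
  "loolorplpr" → prefix "lo" already present; 8 new (o, l, o, r, p, l, p, r)
  "lgp" → prefix "l" already present; 2 new (g, p)
  "lpppggl" → prefix "lpppgg" already present; 1 new (l)
  "lpppopgrr" → prefix "lpppo" already present; 4 new (p, g, r, r)
  "lpppggrlgl" → prefix "lpppggrl" already present; 2 new (g, l)
  "lpppopglgr" → prefix "lpppopg" already present; 3 new (l, g, r)
  "lpppopgll" → prefix "lpppopgl" already present; 1 new (l)
  "lpppggrlg" → prefix "lpppggrlg" already present; 0 new (none)
  "lpppggrlor" → prefix "lpppggrlo" already present; 1 new (r)
  "lpppopgr" → prefix "lpppopgr" already present; 0 new (none)
  "lpppooo" → prefix "lpppooo" already present; 0 new (none)
  "lpppoplol" → prefix "lpppop" already present; 3 new (l, o, l)
Total nodes = 9 + 5 + 8 + 8 + 2 + 1 + 4 + 2 + 3 + 1 + 0 + 1 + 0 + 0 + 3 = 47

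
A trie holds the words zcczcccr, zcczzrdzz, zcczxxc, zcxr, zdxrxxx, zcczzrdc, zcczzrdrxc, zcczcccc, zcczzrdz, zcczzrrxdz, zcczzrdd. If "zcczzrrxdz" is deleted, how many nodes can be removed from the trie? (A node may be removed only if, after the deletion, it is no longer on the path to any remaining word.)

Walk "zcczzrrxdz" from the leaf back toward the root, removing each node that no remaining word uses.
The suffix "rxdz" (4 nodes) is used only by "zcczzrrxdz"; the node for "zcczzr" still has the child "d", so pruning stops there.
Nodes removed: 4

4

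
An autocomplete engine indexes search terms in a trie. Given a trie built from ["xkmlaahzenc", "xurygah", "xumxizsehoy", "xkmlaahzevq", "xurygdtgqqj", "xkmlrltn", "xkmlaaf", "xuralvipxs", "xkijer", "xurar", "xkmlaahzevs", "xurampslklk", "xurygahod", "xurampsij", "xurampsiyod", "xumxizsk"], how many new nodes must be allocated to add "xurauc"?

"xura" is already a path in the trie; the remaining "uc" must be added.
Each of the 2 remaining characters creates one node.

2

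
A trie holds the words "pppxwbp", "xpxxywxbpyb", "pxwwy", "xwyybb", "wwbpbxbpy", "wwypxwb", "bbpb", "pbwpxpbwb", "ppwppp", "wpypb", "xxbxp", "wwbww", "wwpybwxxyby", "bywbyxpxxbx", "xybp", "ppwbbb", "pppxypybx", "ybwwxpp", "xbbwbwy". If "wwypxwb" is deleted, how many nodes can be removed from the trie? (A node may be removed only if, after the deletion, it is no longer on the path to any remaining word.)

5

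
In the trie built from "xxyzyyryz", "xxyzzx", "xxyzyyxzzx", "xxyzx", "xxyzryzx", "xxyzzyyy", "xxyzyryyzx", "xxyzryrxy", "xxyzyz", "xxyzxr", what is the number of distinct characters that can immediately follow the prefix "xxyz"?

Walk "xxyz" from the root, arriving at one node.
Characters that immediately follow "xxyz" among the stored strings: {r, x, y, z}.
That node has 4 child edges.

4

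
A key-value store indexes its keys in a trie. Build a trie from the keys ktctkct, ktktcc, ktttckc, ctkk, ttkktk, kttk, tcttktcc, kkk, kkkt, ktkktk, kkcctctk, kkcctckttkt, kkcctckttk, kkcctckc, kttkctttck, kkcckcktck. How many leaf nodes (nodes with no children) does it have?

A leaf is a node with no children — equivalently, the end of a word that is not a proper prefix of any other stored word.
Those words: "ctkk", "kkcckcktck", "kkcctckc", "kkcctckttkt", "kkcctctk", "kkkt", "ktctkct", "ktkktk", "ktktcc", "kttkctttck", "ktttckc", "tcttktcc", "ttkktk"
Leaf count: 13

13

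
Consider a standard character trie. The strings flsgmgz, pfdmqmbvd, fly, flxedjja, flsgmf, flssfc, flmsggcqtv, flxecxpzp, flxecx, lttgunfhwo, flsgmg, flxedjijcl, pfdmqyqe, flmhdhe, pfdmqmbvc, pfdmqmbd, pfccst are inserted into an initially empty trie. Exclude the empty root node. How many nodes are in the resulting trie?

67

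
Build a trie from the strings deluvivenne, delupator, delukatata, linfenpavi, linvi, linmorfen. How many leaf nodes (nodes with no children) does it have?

6

Leaves are exactly the stored words that no other stored word extends.
Those words: "delukatata", "delupator", "deluvivenne", "linfenpavi", "linmorfen", "linvi"
Leaf count: 6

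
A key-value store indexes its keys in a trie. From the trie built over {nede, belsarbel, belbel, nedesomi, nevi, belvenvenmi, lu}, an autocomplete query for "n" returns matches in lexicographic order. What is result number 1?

DFS of the "n" subtree visits, in order: "nede", "nedesomi", "nevi"
Position 1: nede

nede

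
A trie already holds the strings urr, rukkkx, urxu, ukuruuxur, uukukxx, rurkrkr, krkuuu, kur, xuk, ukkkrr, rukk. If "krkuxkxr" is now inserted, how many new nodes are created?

4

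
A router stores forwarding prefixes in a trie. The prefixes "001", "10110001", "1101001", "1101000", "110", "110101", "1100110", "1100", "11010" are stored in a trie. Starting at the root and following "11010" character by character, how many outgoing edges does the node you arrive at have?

2

The children of the "11010" node are the distinct next characters among strings starting with "11010".
Characters that immediately follow "11010" among the stored strings: {0, 1}.
That node has 2 child edges.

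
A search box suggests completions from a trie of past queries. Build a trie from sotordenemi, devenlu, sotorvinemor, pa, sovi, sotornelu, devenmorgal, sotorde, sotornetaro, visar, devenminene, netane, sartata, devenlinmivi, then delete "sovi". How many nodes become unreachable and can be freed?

A node on "sovi"'s path can go only if nothing else ends at it or branches off below it.
The suffix "vi" (2 nodes) is used only by "sovi"; the node for "so" still has the child "t", so pruning stops there.
Nodes removed: 2

2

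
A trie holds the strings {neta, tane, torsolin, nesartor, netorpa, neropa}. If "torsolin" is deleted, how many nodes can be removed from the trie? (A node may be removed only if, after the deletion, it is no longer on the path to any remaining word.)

A node on "torsolin"'s path can go only if nothing else ends at it or branches off below it.
The suffix "orsolin" (7 nodes) is used only by "torsolin"; the node for "t" still has the child "a", so pruning stops there.
Nodes removed: 7

7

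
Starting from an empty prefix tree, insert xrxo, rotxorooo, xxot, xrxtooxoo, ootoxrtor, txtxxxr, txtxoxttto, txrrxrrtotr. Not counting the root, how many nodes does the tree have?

53

Count nodes per top-level branch (shared prefixes stored once):
  'o'-branch (ootoxrtor): 9 nodes
  'r'-branch (rotxorooo): 9 nodes
  't'-branch (txrrxrrtotr, txtxoxttto, txtxxxr): 22 nodes
  'x'-branch (xrxo, xrxtooxoo, xxot): 13 nodes
Sum: 53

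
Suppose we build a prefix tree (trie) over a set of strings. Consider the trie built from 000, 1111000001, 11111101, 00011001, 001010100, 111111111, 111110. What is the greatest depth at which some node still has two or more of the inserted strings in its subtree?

6

The deepest shared node is where two words last agree before diverging.
e.g. "11111101" and "111111111" share the prefix "111111" of length 6; no pair shares a longer one.
Longest shared-prefix length: 6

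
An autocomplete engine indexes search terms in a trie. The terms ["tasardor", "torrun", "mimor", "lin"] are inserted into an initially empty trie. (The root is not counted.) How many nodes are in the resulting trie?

21

Trie structure (* marks end of a word):
(root)
├─ l
│  └─ i
│     └─ n *
├─ m
│  └─ i
│     └─ m
│        └─ o
│           └─ r *
└─ t
   ├─ a
   │  └─ s
   │     └─ a
   │        └─ r
   │           └─ d
   │              └─ o
   │                 └─ r *
   └─ o
      └─ r
         └─ r
            └─ u
               └─ n *
Counting every labelled node above: 21.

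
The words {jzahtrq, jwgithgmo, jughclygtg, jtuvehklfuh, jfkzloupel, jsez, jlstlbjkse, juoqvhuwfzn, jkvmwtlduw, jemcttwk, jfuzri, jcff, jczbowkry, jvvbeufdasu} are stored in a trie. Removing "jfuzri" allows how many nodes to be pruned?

After clearing the end-marker at "jfuzri", prune upward until reaching a node still needed by another word.
The suffix "uzri" (4 nodes) is used only by "jfuzri"; the node for "jf" still has the child "k", so pruning stops there.
Nodes removed: 4

4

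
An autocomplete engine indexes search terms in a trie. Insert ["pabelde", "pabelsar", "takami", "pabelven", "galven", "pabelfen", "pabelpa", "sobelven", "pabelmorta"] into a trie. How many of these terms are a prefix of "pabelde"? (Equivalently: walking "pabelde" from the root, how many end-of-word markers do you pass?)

1

Traverse "pabelde" character by character; count nodes along the way that are marked as word ends.
Prefixes of the query that are stored words: "pabelde"
Count: 1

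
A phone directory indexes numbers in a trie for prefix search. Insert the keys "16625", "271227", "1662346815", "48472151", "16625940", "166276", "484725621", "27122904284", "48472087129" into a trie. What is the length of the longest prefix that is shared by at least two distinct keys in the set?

5

Look for the deepest trie node that still has at least two words in its subtree.
e.g. "16625" and "16625940" share the prefix "16625" of length 5; no pair shares a longer one.
Longest shared-prefix length: 5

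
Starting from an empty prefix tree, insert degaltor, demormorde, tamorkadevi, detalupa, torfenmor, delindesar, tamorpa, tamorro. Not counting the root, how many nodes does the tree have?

53

Insert word by word; a character creates a node only if that edge doesn't already exist:
  "degaltor" → 8 new (d, e, g, a, l, t, o, r)
  "demormorde" → prefix "de" already present; 8 new (m, o, r, m, o, r, d, e)
  "tamorkadevi" → 11 new (t, a, m, o, r, k, a, d, e, v, i)
  "detalupa" → prefix "de" already present; 6 new (t, a, l, u, p, a)
  "torfenmor" → prefix "t" already present; 8 new (o, r, f, e, n, m, o, r)
  "delindesar" → prefix "de" already present; 8 new (l, i, n, d, e, s, a, r)
  "tamorpa" → prefix "tamor" already present; 2 new (p, a)
  "tamorro" → prefix "tamor" already present; 2 new (r, o)
Total nodes = 8 + 8 + 11 + 6 + 8 + 8 + 2 + 2 = 53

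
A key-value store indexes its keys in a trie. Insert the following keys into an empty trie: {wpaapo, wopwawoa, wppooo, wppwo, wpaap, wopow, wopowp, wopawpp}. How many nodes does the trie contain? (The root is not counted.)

26

Count nodes per top-level branch (shared prefixes stored once):
  'w'-branch (wopawpp, wopow, wopowp, wopwawoa, wpaap, wpaapo, wppooo, wppwo): 26 nodes
Sum: 26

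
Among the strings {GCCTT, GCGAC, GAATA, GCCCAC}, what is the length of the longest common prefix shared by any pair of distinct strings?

3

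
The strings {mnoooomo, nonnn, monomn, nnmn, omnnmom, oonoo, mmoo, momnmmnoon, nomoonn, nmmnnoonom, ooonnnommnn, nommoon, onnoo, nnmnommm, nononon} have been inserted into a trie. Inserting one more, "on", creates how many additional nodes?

"on" is already a full path in the trie; only an end-marker is added.
No new nodes are needed: 0.

0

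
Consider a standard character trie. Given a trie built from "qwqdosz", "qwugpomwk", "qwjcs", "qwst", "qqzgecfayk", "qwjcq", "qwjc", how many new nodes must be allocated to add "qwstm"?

Walking "qwstm" from the root, the first 4 characters ("qwst") follow existing edges; "m" is the first miss.
New nodes needed: |"qwstm"| − 4 = 5 − 4 = 1.

1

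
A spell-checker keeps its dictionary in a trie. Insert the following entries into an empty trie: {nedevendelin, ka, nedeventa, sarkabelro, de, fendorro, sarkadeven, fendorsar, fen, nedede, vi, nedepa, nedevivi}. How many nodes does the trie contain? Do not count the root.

53

Insert word by word; a character creates a node only if that edge doesn't already exist:
  "nedevendelin" → 12 new (n, e, d, e, v, e, n, d, e, l, i, n)
  "ka" → 2 new (k, a)
  "nedeventa" → prefix "nedeven" already present; 2 new (t, a)
  "sarkabelro" → 10 new (s, a, r, k, a, b, e, l, r, o)
  "de" → 2 new (d, e)
  "fendorro" → 8 new (f, e, n, d, o, r, r, o)
  "sarkadeven" → prefix "sarka" already present; 5 new (d, e, v, e, n)
  "fendorsar" → prefix "fendor" already present; 3 new (s, a, r)
  "fen" → prefix "fen" already present; 0 new (none)
  "nedede" → prefix "nede" already present; 2 new (d, e)
  "vi" → 2 new (v, i)
  "nedepa" → prefix "nede" already present; 2 new (p, a)
  "nedevivi" → prefix "nedev" already present; 3 new (i, v, i)
Total nodes = 12 + 2 + 2 + 10 + 2 + 8 + 5 + 3 + 0 + 2 + 2 + 2 + 3 = 53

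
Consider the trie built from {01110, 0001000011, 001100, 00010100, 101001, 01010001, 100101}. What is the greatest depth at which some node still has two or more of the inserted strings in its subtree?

Equivalently: take the maximum, over all pairs, of their longest common prefix length.
e.g. "0001000011" and "00010100" share the prefix "00010" of length 5; no pair shares a longer one.
Longest shared-prefix length: 5

5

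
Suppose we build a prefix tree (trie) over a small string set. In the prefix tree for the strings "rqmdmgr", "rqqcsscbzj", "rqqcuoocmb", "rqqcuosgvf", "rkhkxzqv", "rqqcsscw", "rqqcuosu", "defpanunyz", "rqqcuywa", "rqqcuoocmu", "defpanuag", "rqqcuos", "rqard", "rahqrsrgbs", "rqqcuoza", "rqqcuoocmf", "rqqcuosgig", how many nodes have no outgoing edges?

Leaves are exactly the stored words that no other stored word extends.
Those words: "defpanuag", "defpanunyz", "rahqrsrgbs", "rkhkxzqv", "rqard", "rqmdmgr", "rqqcsscbzj", "rqqcsscw", "rqqcuoocmb", "rqqcuoocmf", "rqqcuoocmu", "rqqcuosgig", "rqqcuosgvf", "rqqcuosu", "rqqcuoza", "rqqcuywa"
Leaf count: 16

16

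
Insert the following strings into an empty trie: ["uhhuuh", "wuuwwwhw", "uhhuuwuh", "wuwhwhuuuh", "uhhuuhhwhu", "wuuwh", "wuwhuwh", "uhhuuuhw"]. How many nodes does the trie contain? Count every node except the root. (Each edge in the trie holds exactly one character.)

36

For each word, the new-node count is its length minus the longest prefix already in the trie:
  "uhhuuh" → 6 new (u, h, h, u, u, h)
  "wuuwwwhw" → 8 new (w, u, u, w, w, w, h, w)
  "uhhuuwuh" → prefix "uhhuu" already present; 3 new (w, u, h)
  "wuwhwhuuuh" → prefix "wu" already present; 8 new (w, h, w, h, u, u, u, h)
  "uhhuuhhwhu" → prefix "uhhuuh" already present; 4 new (h, w, h, u)
  "wuuwh" → prefix "wuuw" already present; 1 new (h)
  "wuwhuwh" → prefix "wuwh" already present; 3 new (u, w, h)
  "uhhuuuhw" → prefix "uhhuu" already present; 3 new (u, h, w)
Total nodes = 6 + 8 + 3 + 8 + 4 + 1 + 3 + 3 = 36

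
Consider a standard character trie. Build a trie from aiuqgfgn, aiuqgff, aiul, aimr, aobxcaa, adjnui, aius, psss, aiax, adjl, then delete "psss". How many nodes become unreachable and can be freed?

Walk "psss" from the leaf back toward the root, removing each node that no remaining word uses.
No other word shares any prefix with "psss", so all 4 of its nodes go.
Nodes removed: 4

4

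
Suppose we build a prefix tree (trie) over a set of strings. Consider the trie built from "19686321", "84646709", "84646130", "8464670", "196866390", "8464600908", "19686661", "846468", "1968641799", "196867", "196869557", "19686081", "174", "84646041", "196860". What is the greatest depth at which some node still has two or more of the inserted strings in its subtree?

7

Equivalently: take the maximum, over all pairs, of their longest common prefix length.
"8464670" and "84646709" agree on "8464670" (7 characters) before diverging; nothing deeper is shared.
Longest shared-prefix length: 7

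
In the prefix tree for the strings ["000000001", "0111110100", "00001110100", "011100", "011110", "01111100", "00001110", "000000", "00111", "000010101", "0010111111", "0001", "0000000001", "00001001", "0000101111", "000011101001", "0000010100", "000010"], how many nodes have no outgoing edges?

Leaves are exactly the stored words that no other stored word extends.
Those words: "0000000001", "000000001", "0000010100", "00001001", "000010101", "0000101111", "000011101001", "0001", "0010111111", "00111", "011100", "011110", "01111100", "0111110100"
Leaf count: 14

14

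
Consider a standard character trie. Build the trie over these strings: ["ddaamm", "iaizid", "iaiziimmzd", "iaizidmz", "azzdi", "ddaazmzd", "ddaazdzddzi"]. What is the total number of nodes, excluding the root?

34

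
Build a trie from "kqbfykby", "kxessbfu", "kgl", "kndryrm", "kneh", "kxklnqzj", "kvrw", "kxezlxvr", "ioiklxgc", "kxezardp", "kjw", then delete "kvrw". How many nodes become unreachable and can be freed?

3

A node on "kvrw"'s path can go only if nothing else ends at it or branches off below it.
The suffix "vrw" (3 nodes) is used only by "kvrw"; the node for "k" still has the child "q", so pruning stops there.
Nodes removed: 3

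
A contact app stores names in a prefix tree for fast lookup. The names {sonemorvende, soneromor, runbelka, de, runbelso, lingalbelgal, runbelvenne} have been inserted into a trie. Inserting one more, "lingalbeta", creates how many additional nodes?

2

The longest prefix of "lingalbeta" already in the trie is "lingalbe" (length 8).
Each of the 2 remaining characters creates one node.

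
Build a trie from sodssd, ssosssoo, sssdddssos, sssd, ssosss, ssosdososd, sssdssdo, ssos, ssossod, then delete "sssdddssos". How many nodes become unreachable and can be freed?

6

After clearing the end-marker at "sssdddssos", prune upward until reaching a node still needed by another word.
The suffix "ddssos" (6 nodes) is used only by "sssdddssos"; the node for "sssd" still has the child "s", so pruning stops there.
Nodes removed: 6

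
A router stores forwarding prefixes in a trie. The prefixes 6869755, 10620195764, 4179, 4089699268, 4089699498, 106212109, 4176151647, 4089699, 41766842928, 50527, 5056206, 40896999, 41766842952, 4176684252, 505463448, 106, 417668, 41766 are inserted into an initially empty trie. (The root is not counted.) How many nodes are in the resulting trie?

Count nodes per top-level branch (shared prefixes stored once):
  '1'-branch (106, 10620195764, 106212109): 16 nodes
  '4'-branch (4089699, 4089699268, 4089699498, 40896999, 4176151647, 41766, 417668, 4176684252, 41766842928, 41766842952, 4179): 35 nodes
  '5'-branch (50527, 505463448, 5056206): 15 nodes
  '6'-branch (6869755): 7 nodes
Sum: 73

73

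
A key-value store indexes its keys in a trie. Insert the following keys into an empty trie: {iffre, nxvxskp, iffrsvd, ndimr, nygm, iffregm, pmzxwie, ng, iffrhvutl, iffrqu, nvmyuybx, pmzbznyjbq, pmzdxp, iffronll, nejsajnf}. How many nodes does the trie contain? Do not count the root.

Count nodes per top-level branch (shared prefixes stored once):
  'i'-branch (iffre, iffregm, iffrhvutl, iffronll, iffrqu, iffrsvd): 21 nodes
  'n'-branch (ndimr, nejsajnf, ng, nvmyuybx, nxvxskp, nygm): 29 nodes
  'p'-branch (pmzbznyjbq, pmzdxp, pmzxwie): 17 nodes
Sum: 67

67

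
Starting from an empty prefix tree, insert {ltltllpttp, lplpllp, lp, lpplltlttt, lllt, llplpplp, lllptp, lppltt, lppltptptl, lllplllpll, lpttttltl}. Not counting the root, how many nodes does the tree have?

Count nodes per top-level branch (shared prefixes stored once):
  'l'-branch (lllplllpll, lllptp, lllt, llplpplp, lp, lplpllp, lpplltlttt, lppltptptl, lppltt, lpttttltl, ltltllpttp): 56 nodes
Sum: 56

56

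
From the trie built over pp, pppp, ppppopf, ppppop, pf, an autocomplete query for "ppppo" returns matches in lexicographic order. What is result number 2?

Words with prefix "ppppo", in lexicographic order: "ppppop", "ppppopf"
Position 2: ppppopf

ppppopf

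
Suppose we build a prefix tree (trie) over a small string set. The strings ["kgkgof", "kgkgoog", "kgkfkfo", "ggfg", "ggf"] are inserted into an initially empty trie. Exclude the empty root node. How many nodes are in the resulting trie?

16

Trace insertions, counting only characters that open a new branch:
  "kgkgof" → 6 new (k, g, k, g, o, f)
  "kgkgoog" → prefix "kgkgo" already present; 2 new (o, g)
  "kgkfkfo" → prefix "kgk" already present; 4 new (f, k, f, o)
  "ggfg" → 4 new (g, g, f, g)
  "ggf" → prefix "ggf" already present; 0 new (none)
Total nodes = 6 + 2 + 4 + 4 + 0 = 16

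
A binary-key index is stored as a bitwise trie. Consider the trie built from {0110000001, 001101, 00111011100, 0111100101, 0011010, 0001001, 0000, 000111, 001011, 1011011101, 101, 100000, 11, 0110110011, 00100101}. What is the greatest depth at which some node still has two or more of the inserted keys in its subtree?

The deepest shared node is where two words last agree before diverging.
"001101" and "0011010" agree on "001101" (6 characters) before diverging; nothing deeper is shared.
Longest shared-prefix length: 6

6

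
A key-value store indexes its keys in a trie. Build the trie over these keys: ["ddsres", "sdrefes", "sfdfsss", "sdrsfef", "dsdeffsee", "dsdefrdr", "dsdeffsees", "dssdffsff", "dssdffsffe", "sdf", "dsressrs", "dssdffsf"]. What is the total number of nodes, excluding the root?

50

For each word, the new-node count is its length minus the longest prefix already in the trie:
  "ddsres" → 6 new (d, d, s, r, e, s)
  "sdrefes" → 7 new (s, d, r, e, f, e, s)
  "sfdfsss" → prefix "s" already present; 6 new (f, d, f, s, s, s)
  "sdrsfef" → prefix "sdr" already present; 4 new (s, f, e, f)
  "dsdeffsee" → prefix "d" already present; 8 new (s, d, e, f, f, s, e, e)
  "dsdefrdr" → prefix "dsdef" already present; 3 new (r, d, r)
  "dsdeffsees" → prefix "dsdeffsee" already present; 1 new (s)
  "dssdffsff" → prefix "ds" already present; 7 new (s, d, f, f, s, f, f)
  "dssdffsffe" → prefix "dssdffsff" already present; 1 new (e)
  "sdf" → prefix "sd" already present; 1 new (f)
  "dsressrs" → prefix "ds" already present; 6 new (r, e, s, s, r, s)
  "dssdffsf" → prefix "dssdffsf" already present; 0 new (none)
Total nodes = 6 + 7 + 6 + 4 + 8 + 3 + 1 + 7 + 1 + 1 + 6 + 0 = 50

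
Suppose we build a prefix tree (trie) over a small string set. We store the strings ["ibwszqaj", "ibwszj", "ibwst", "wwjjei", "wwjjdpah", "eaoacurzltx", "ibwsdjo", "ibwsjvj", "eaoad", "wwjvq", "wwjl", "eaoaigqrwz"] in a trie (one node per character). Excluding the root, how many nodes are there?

47

Count nodes per top-level branch (shared prefixes stored once):
  'e'-branch (eaoacurzltx, eaoad, eaoaigqrwz): 18 nodes
  'i'-branch (ibwsdjo, ibwsjvj, ibwst, ibwszj, ibwszqaj): 16 nodes
  'w'-branch (wwjjdpah, wwjjei, wwjl, wwjvq): 13 nodes
Sum: 47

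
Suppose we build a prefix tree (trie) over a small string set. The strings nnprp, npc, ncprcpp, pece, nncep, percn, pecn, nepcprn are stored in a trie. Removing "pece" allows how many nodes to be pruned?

1

After clearing the end-marker at "pece", prune upward until reaching a node still needed by another word.
The suffix "e" (1 node) is used only by "pece"; the node for "pec" still has the child "n", so pruning stops there.
Nodes removed: 1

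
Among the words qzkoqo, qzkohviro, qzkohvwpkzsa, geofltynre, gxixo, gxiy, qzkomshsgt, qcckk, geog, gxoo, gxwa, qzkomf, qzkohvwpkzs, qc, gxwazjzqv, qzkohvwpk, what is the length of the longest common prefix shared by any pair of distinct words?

11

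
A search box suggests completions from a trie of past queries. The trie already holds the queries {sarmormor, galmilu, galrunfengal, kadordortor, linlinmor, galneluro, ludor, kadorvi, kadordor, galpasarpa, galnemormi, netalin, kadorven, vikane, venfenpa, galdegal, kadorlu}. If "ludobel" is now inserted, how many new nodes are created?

"ludo" is already a path in the trie; the remaining "bel" must be added.
New nodes needed: |"ludobel"| − 4 = 7 − 4 = 3.

3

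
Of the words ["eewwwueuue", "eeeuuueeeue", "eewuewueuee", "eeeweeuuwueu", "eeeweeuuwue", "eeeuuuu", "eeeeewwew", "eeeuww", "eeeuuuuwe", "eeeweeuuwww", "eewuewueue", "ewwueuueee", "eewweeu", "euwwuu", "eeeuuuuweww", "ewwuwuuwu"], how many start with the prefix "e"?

Filter for entries beginning with "e":
Words under "e": eeeeewwew, eeeuuueeeue, eeeuuuu, eeeuuuuwe, eeeuuuuweww, eeeuww, eeeweeuuwue, eeeweeuuwueu, eeeweeuuwww, eewuewueue, eewuewueuee, eewweeu, eewwwueuue, euwwuu, ewwueuueee, ewwuwuuwu
Count: 16

16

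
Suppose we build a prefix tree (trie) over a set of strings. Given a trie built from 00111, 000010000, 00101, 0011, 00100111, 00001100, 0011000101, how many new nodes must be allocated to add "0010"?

Every character of "0010" already lies on an existing path (it is a prefix of some stored word).
No new nodes are needed: 0.

0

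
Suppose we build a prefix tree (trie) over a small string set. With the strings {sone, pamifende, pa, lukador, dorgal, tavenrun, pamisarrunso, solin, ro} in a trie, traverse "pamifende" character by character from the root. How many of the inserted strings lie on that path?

Check each prefix of "pamifende" against the stored set — each match is an end-marker on the path.
Prefixes of the query that are stored words: "pa", "pamifende"
Count: 2

2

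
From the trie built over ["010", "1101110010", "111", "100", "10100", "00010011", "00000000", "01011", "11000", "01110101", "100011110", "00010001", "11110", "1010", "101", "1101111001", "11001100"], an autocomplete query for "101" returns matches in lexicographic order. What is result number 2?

Words with prefix "101", in lexicographic order: "101", "1010", "10100"
Position 2: 1010

1010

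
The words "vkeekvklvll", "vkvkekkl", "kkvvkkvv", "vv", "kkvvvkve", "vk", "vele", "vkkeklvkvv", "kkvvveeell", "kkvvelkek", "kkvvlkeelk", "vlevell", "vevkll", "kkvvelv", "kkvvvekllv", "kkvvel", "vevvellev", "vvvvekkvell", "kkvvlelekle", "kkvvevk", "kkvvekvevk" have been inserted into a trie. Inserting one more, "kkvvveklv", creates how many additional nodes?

The longest prefix of "kkvvveklv" already in the trie is "kkvvvekl" (length 8).
Each of the 1 remaining characters creates one node.

1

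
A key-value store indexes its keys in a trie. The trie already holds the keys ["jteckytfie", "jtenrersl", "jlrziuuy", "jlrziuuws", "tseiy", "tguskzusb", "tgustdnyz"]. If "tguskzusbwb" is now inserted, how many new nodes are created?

"tguskzusb" is already a path in the trie; the remaining "wb" must be added.
New nodes needed: |"tguskzusbwb"| − 9 = 11 − 9 = 2.

2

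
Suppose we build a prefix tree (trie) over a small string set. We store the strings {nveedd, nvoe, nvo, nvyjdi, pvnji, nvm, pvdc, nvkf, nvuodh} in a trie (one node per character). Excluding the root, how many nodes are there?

For each word, the new-node count is its length minus the longest prefix already in the trie:
  "nveedd" → 6 new (n, v, e, e, d, d)
  "nvoe" → prefix "nv" already present; 2 new (o, e)
  "nvo" → prefix "nvo" already present; 0 new (none)
  "nvyjdi" → prefix "nv" already present; 4 new (y, j, d, i)
  "pvnji" → 5 new (p, v, n, j, i)
  "nvm" → prefix "nv" already present; 1 new (m)
  "pvdc" → prefix "pv" already present; 2 new (d, c)
  "nvkf" → prefix "nv" already present; 2 new (k, f)
  "nvuodh" → prefix "nv" already present; 4 new (u, o, d, h)
Total nodes = 6 + 2 + 0 + 4 + 5 + 1 + 2 + 2 + 4 = 26

26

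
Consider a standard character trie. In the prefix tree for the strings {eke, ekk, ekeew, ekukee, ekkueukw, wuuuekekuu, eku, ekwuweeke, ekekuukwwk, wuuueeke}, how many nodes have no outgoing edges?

Leaves are exactly the stored words that no other stored word extends.
Those words: "ekeew", "ekekuukwwk", "ekkueukw", "ekukee", "ekwuweeke", "wuuueeke", "wuuuekekuu"
Leaf count: 7

7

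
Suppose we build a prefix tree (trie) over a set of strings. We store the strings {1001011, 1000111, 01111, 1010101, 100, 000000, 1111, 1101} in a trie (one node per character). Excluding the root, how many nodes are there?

31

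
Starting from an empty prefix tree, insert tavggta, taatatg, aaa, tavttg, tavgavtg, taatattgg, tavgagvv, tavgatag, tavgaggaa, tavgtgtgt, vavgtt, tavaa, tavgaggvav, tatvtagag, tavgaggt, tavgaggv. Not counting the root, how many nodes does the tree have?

58

Insert word by word; a character creates a node only if that edge doesn't already exist:
  "tavggta" → 7 new (t, a, v, g, g, t, a)
  "taatatg" → prefix "ta" already present; 5 new (a, t, a, t, g)
  "aaa" → 3 new (a, a, a)
  "tavttg" → prefix "tav" already present; 3 new (t, t, g)
  "tavgavtg" → prefix "tavg" already present; 4 new (a, v, t, g)
  "taatattgg" → prefix "taatat" already present; 3 new (t, g, g)
  "tavgagvv" → prefix "tavga" already present; 3 new (g, v, v)
  "tavgatag" → prefix "tavga" already present; 3 new (t, a, g)
  "tavgaggaa" → prefix "tavgag" already present; 3 new (g, a, a)
  "tavgtgtgt" → prefix "tavg" already present; 5 new (t, g, t, g, t)
  "vavgtt" → 6 new (v, a, v, g, t, t)
  "tavaa" → prefix "tav" already present; 2 new (a, a)
  "tavgaggvav" → prefix "tavgagg" already present; 3 new (v, a, v)
  "tatvtagag" → prefix "ta" already present; 7 new (t, v, t, a, g, a, g)
  "tavgaggt" → prefix "tavgagg" already present; 1 new (t)
  "tavgaggv" → prefix "tavgaggv" already present; 0 new (none)
Total nodes = 7 + 5 + 3 + 3 + 4 + 3 + 3 + 3 + 3 + 5 + 6 + 2 + 3 + 7 + 1 + 0 = 58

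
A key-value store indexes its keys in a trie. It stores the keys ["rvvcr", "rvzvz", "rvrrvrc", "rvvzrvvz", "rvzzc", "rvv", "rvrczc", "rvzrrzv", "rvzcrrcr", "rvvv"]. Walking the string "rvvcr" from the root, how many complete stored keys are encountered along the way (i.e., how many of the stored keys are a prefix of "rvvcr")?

2

Check each prefix of "rvvcr" against the stored set — each match is an end-marker on the path.
Prefixes of the query that are stored words: "rvv", "rvvcr"
Count: 2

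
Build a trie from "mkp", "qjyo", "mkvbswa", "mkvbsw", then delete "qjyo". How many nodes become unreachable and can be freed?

After clearing the end-marker at "qjyo", prune upward until reaching a node still needed by another word.
No other word shares any prefix with "qjyo", so all 4 of its nodes go.
Nodes removed: 4

4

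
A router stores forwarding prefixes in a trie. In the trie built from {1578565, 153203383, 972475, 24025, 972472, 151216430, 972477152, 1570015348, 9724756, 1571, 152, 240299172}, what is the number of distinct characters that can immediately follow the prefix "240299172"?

The children of the "240299172" node are the distinct next characters among strings starting with "240299172".
No stored string extends past "240299172".
That node has 0 child edges.

0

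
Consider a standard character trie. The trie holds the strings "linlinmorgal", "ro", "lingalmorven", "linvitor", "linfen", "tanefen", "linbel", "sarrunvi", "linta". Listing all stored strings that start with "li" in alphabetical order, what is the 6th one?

Filter for "li…" and sort: "linbel", "linfen", "lingalmorven", "linlinmorgal", "linta", "linvitor"
Position 6: linvitor

linvitor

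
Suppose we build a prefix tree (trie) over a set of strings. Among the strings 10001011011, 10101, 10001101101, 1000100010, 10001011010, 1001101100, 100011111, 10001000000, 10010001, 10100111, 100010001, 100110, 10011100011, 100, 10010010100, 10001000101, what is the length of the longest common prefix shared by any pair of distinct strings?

10

Equivalently: take the maximum, over all pairs, of their longest common prefix length.
"1000100010" and "10001000101" agree on "1000100010" (10 characters) before diverging; nothing deeper is shared.
Longest shared-prefix length: 10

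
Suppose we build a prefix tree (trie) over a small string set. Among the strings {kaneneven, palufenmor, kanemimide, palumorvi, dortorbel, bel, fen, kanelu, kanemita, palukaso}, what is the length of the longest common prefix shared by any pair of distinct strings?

Look for the deepest trie node that still has at least two words in its subtree.
"kanemimide" and "kanemita" agree on "kanemi" (6 characters) before diverging; nothing deeper is shared.
Longest shared-prefix length: 6

6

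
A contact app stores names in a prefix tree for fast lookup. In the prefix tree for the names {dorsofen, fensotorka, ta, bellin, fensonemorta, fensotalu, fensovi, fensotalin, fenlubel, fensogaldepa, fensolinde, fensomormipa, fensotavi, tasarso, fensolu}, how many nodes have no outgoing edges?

A leaf is a node with no children — equivalently, the end of a word that is not a proper prefix of any other stored word.
Those words: "bellin", "dorsofen", "fenlubel", "fensogaldepa", "fensolinde", "fensolu", "fensomormipa", "fensonemorta", "fensotalin", "fensotalu", "fensotavi", "fensotorka", "fensovi", "tasarso"
Leaf count: 14

14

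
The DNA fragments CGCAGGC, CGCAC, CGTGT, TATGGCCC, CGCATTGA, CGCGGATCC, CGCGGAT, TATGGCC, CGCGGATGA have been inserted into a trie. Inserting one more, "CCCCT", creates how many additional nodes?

4

Walking "CCCCT" from the root, the first 1 characters ("C") follow existing edges; "C" is the first miss.
New nodes needed: |"CCCCT"| − 1 = 5 − 1 = 4.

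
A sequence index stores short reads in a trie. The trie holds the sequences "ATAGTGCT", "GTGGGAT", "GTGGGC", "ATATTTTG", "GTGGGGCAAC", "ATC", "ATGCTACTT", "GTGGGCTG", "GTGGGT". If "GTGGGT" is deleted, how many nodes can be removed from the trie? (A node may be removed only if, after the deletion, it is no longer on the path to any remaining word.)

1

After clearing the end-marker at "GTGGGT", prune upward until reaching a node still needed by another word.
The suffix "T" (1 node) is used only by "GTGGGT"; the node for "GTGGG" still has the child "A", so pruning stops there.
Nodes removed: 1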